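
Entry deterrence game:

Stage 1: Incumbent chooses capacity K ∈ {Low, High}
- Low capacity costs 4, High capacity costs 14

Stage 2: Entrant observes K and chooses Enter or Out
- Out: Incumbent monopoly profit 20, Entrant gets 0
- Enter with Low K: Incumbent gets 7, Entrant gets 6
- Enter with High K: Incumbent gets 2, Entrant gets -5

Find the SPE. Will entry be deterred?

SPE: (High, Enter|Low, Out|High); Entry deterred. Incumbent net profit = 6

Work:
After Low K: Entrant enters (6 > 0)
After High K: Entrant stays out (-5 < 0)
Incumbent: Low → 7−4=3, High → 20−14=6
Incumbent chooses High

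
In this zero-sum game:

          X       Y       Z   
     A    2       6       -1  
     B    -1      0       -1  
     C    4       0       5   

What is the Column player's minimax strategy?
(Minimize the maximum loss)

Column should play X, value = 4

Work:
Column player minimizes Row's maximum payoff:
Column X: max payoff to Row = 4
Column Y: max payoff to Row = 6
Column Z: max payoff to Row = 5
Minimum is 4, achieved by column X.
Minimax strategy: X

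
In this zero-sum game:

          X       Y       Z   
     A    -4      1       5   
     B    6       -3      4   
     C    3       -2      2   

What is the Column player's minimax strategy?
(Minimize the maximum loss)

Column should play Y, value = 1

Work:
Column player minimizes Row's maximum payoff:
Column X: max payoff to Row = 6
Column Y: max payoff to Row = 1
Column Z: max payoff to Row = 5
Minimum is 1, achieved by column Y.
Minimax strategy: Y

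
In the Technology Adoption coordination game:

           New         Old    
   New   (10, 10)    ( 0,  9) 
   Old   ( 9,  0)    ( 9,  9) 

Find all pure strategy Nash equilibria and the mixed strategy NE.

Pure NE: (New, New) and (Old, Old); Mixed NE: p = 0.9, q = 0.9

Work:
Check pure NE:
(New, New): (10, 10) - no unilateral deviation beneficial
(Old, Old): (9, 9) - no unilateral deviation beneficial
Mixed NE: P1 plays New with p = 0.9, P2 plays New with q = 0.9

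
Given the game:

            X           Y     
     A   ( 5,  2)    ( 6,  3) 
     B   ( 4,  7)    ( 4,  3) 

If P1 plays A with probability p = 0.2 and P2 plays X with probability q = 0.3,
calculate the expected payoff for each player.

E[P1] = 4.34, E[P2] = 3.9

Work:
E[P1] = p·q·π₁(A,X) + p·(1-q)·π₁(A,Y) + (1-p)·q·π₁(B,X) + (1-p)·(1-q)·π₁(B,Y)
= 0.2·0.3·5 + 0.2·0.7·6 + 0.8·0.3·4 + 0.8·0.7·4
= 4.34

E[P2] = 3.9 (similar calculation)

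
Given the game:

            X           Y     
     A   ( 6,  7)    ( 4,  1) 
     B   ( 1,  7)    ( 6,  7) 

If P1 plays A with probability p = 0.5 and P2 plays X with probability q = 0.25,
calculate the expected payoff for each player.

E[P1] = 4.625, E[P2] = 4.75

Work:
E[P1] = p·q·π₁(A,X) + p·(1-q)·π₁(A,Y) + (1-p)·q·π₁(B,X) + (1-p)·(1-q)·π₁(B,Y)
= 0.5·0.25·6 + 0.5·0.75·4 + 0.5·0.25·1 + 0.5·0.75·6
= 4.625

E[P2] = 4.75 (similar calculation)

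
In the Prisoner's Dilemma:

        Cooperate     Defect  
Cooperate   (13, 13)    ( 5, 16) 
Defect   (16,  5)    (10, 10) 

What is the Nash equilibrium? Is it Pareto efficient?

(Defect, Defect) is NE; not Pareto efficient

Work:
Defect dominates Cooperate for both players:
If P2 cooperates: Defect (16) > Cooperate (13)
If P2 defects: Defect (10) > Cooperate (5)
NE: (Defect, Defect) with payoff (10, 10)
But (Cooperate, Cooperate) = (13, 13) Pareto dominates (10, 10)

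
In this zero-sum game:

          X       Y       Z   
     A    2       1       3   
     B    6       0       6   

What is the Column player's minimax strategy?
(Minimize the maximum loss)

Column should play Y, value = 1

Work:
Column player minimizes Row's maximum payoff:
Column X: max payoff to Row = 6
Column Y: max payoff to Row = 1
Column Z: max payoff to Row = 6
Minimum is 1, achieved by column Y.
Minimax strategy: Y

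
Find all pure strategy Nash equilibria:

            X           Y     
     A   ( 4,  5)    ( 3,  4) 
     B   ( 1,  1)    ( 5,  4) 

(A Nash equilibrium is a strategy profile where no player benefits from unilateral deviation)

Nash equilibrium: (A, X), (B, Y)

Work:
Best responses:
  P1 vs X: payoffs [4, 1] → best response A (payoff 4)
  P1 vs Y: payoffs [3, 5] → best response B (payoff 5)
  P2 vs A: payoffs [5, 4] → best response X (payoff 5)
  P2 vs B: payoffs [1, 4] → best response Y (payoff 4)
Mutual best responses: (A,X), (B,Y) → Nash equilibria.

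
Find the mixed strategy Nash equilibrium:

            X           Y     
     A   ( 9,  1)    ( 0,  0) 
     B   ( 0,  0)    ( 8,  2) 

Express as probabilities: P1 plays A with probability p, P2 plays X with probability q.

p = 0.6667, q = 0.4706

Work:
Find probabilities that make opponent indifferent:
P2 chooses q to make P1 indifferent between A and B
P1 chooses p to make P2 indifferent between X and Y
Mixed NE: P1 plays (A: 0.6667, B: 0.3333), P2 plays (X: 0.4706, Y: 0.5294)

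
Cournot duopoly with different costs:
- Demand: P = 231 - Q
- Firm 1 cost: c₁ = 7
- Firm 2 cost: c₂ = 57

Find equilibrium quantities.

q₁* = 91.33, q₂* = 41.33

Work:
Reaction: q₁ = (231 - 7 - q₂)/2
Reaction: q₂ = (231 - 57 - q₁)/2
Solve simultaneously:
q₁* = (231 - 2×7 + 57)/3 = 91.33
q₂* = (231 - 2×57 + 7)/3 = 41.33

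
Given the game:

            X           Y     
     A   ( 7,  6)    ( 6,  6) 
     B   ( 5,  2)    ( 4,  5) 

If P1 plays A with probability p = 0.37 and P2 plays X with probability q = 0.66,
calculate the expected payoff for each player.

E[P1] = 5.4, E[P2] = 4.1226

Work:
E[P1] = p·q·π₁(A,X) + p·(1-q)·π₁(A,Y) + (1-p)·q·π₁(B,X) + (1-p)·(1-q)·π₁(B,Y)
= 0.37·0.66·7 + 0.37·0.34·6 + 0.63·0.66·5 + 0.63·0.34·4
= 5.4

E[P2] = 4.1226 (similar calculation)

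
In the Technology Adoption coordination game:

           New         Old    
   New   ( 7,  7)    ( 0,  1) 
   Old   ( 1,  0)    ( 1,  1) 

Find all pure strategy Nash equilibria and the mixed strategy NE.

Pure NE: (New, New) and (Old, Old); Mixed NE: p = 0.1429, q = 0.1429

Work:
Check pure NE:
(New, New): (7, 7) - no unilateral deviation beneficial
(Old, Old): (1, 1) - no unilateral deviation beneficial
Mixed NE: P1 plays New with p = 0.1429, P2 plays New with q = 0.1429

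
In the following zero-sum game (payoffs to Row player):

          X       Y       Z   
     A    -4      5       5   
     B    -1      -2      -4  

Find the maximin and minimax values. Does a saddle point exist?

Maximin = -4, Minimax = -1, Saddle: False

Work:
Row minimums: [-4, -4] → maximin = -4
Column maximums: [-1, 5, 5] → minimax = -1
No saddle point (maximin ≠ minimax). Mixed strategy needed.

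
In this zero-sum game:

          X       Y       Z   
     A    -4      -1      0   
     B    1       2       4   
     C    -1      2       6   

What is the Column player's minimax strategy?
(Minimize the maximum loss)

Column should play X, value = 1

Work:
Column player minimizes Row's maximum payoff:
Column X: max payoff to Row = 1
Column Y: max payoff to Row = 2
Column Z: max payoff to Row = 6
Minimum is 1, achieved by column X.
Minimax strategy: X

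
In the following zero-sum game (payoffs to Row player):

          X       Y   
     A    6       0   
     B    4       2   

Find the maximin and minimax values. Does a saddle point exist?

Maximin = 2, Minimax = 2, Saddle: True

Work:
Row minimums: [0, 2] → maximin = 2
Column maximums: [6, 2] → minimax = 2
Saddle point exists! Game value = 2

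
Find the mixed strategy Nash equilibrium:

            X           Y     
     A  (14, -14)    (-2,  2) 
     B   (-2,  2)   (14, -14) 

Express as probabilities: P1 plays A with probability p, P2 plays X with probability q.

p = 0.5, q = 0.5

Work:
Find probabilities that make opponent indifferent:
P2 chooses q to make P1 indifferent between A and B
P1 chooses p to make P2 indifferent between X and Y
Mixed NE: P1 plays (A: 0.5, B: 0.5), P2 plays (X: 0.5, Y: 0.5)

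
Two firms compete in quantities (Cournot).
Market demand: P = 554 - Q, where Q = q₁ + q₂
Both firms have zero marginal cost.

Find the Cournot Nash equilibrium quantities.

q₁* = q₂* = 184.67; P* = 184.67

Work:
Profit: π_i = P·q_i = (a - q_i - q_j)·q_i
FOC: ∂π_i/∂q_i = a - 2q_i - q_j = 0
Reaction function: q_i = (554 - q_j)/2
Symmetry: q* = 554/3 = 184.67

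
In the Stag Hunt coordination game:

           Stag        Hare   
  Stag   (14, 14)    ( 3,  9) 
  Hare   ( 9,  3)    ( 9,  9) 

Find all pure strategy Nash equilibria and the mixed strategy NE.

Pure NE: (Stag, Stag) and (Hare, Hare); Mixed NE: p = 0.5455, q = 0.5455

Work:
Check pure NE:
(Stag, Stag): (14, 14) - no unilateral deviation beneficial
(Hare, Hare): (9, 9) - no unilateral deviation beneficial
Mixed NE: P1 plays Stag with p = 0.5455, P2 plays Stag with q = 0.5455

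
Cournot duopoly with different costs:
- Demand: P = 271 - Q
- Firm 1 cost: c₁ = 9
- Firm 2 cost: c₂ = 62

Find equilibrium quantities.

q₁* = 105.0, q₂* = 52.0

Work:
Reaction: q₁ = (271 - 9 - q₂)/2
Reaction: q₂ = (271 - 62 - q₁)/2
Solve simultaneously:
q₁* = (271 - 2×9 + 62)/3 = 105.0
q₂* = (271 - 2×62 + 9)/3 = 52.0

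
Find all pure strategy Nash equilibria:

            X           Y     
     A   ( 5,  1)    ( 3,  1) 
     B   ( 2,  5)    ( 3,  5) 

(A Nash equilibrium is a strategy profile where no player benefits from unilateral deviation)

Nash equilibrium: (A, X), (A, Y), (B, Y)

Work:
Best responses:
  P1 vs X: payoffs [5, 2] → best response A (payoff 5)
  P1 vs Y: payoffs [3, 3] → best response A/B (payoff 3)
  P2 vs A: payoffs [1, 1] → best response X/Y (payoff 1)
  P2 vs B: payoffs [5, 5] → best response X/Y (payoff 5)
Mutual best responses: (A,X), (A,Y), (B,Y) → Nash equilibria.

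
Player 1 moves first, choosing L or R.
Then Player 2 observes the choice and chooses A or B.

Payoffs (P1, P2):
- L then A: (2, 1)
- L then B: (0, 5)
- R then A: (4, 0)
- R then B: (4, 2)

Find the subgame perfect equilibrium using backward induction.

P1 plays R, P2 plays B after L and B after R; Payoff (4, 2)

Work:
Backward induction:
After L: P2 chooses B → P1 gets 0
After R: P2 chooses B → P1 gets 4
P1 chooses R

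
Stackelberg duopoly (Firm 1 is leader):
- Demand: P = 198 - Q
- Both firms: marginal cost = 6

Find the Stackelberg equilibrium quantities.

q₁* (leader) = 96.0, q₂* (follower) = 48.0

Work:
Follower's reaction: q₂ = (a - c - q₁)/2
Leader substitutes: π₁ = q₁·(a - q₁ - (a-c-q₁)/2 - c)
FOC: q₁* = (198 - 6)/2 = 96.00
Then: q₂* = (198 - 6 - 96.0)/2 = 48.00
Leader has first-mover advantage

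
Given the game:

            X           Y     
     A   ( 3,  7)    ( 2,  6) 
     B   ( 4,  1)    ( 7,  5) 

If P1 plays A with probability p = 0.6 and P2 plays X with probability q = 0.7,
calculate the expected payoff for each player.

E[P1] = 3.58, E[P2] = 4.9

Work:
E[P1] = p·q·π₁(A,X) + p·(1-q)·π₁(A,Y) + (1-p)·q·π₁(B,X) + (1-p)·(1-q)·π₁(B,Y)
= 0.6·0.7·3 + 0.6·0.3·2 + 0.4·0.7·4 + 0.4·0.3·7
= 3.58

E[P2] = 4.9 (similar calculation)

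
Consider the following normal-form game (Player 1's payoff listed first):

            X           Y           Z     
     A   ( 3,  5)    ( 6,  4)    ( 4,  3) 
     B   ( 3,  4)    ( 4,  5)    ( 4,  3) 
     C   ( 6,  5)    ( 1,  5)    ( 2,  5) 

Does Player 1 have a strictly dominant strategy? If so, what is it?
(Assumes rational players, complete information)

No strictly dominant strategy exists for Player 1

Work:
A strategy strictly dominates another if it gives a strictly higher payoff against every opponent action. Compare each pair of P1's strategies column-by-column:
  A vs B: [3 vs 3, 6 vs 4, 4 vs 4] → A does not strictly dominate B (column X: 3 ≤ 3)
  A vs C: [3 vs 6, 6 vs 1, 4 vs 2] → A does not strictly dominate C (column X: 3 ≤ 6)
  B vs A: [3 vs 3, 4 vs 6, 4 vs 4] → B does not strictly dominate A (column X: 3 ≤ 3)
  B vs C: [3 vs 6, 4 vs 1, 4 vs 2] → B does not strictly dominate C (column X: 3 ≤ 6)
  C vs A: [6 vs 3, 1 vs 6, 2 vs 4] → C does not strictly dominate A (column Y: 1 ≤ 6)
  C vs B: [6 vs 3, 1 vs 4, 2 vs 4] → C does not strictly dominate B (column Y: 1 ≤ 4)
No single strategy strictly dominates all others → no strictly dominant strategy.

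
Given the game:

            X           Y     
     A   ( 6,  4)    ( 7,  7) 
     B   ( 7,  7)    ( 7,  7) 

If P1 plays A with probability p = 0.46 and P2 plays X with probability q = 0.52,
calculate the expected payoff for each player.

E[P1] = 6.7608, E[P2] = 6.2824

Work:
E[P1] = p·q·π₁(A,X) + p·(1-q)·π₁(A,Y) + (1-p)·q·π₁(B,X) + (1-p)·(1-q)·π₁(B,Y)
= 0.46·0.52·6 + 0.46·0.48·7 + 0.54·0.52·7 + 0.54·0.48·7
= 6.7608

E[P2] = 6.2824 (similar calculation)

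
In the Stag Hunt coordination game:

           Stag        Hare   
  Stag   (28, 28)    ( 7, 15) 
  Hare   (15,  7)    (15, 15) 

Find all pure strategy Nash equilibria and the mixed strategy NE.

Pure NE: (Stag, Stag) and (Hare, Hare); Mixed NE: p = 0.381, q = 0.381

Work:
Check pure NE:
(Stag, Stag): (28, 28) - no unilateral deviation beneficial
(Hare, Hare): (15, 15) - no unilateral deviation beneficial
Mixed NE: P1 plays Stag with p = 0.381, P2 plays Stag with q = 0.381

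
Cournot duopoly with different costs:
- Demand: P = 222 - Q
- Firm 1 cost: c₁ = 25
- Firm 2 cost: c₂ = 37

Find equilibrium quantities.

q₁* = 69.67, q₂* = 57.67

Work:
Reaction: q₁ = (222 - 25 - q₂)/2
Reaction: q₂ = (222 - 37 - q₁)/2
Solve simultaneously:
q₁* = (222 - 2×25 + 37)/3 = 69.67
q₂* = (222 - 2×37 + 25)/3 = 57.67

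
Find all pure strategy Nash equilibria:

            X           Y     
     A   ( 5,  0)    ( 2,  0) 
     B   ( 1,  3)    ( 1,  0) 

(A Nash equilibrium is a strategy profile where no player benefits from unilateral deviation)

Nash equilibrium: (A, X), (A, Y)

Work:
Best responses:
  P1 vs X: payoffs [5, 1] → best response A (payoff 5)
  P1 vs Y: payoffs [2, 1] → best response A (payoff 2)
  P2 vs A: payoffs [0, 0] → best response X/Y (payoff 0)
  P2 vs B: payoffs [3, 0] → best response X (payoff 3)
Mutual best responses: (A,X), (A,Y) → Nash equilibria.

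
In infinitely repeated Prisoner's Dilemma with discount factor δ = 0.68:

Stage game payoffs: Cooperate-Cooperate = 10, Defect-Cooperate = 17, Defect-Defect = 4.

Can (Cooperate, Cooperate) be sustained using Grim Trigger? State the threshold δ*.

δ* = 0.5385; since δ = 0.68 ≥ 0.5385, cooperation can be sustained

Work:
For Grim Trigger:
Cooperate forever: 10/(1-δ)
Defect then punished: 17 + 4·δ/(1-δ)
Need: 10/(1-δ) ≥ 17 + 4·δ/(1-δ)
Solving: δ ≥ (T-R)/(T-P) = (17-10)/(17-4) = 0.5385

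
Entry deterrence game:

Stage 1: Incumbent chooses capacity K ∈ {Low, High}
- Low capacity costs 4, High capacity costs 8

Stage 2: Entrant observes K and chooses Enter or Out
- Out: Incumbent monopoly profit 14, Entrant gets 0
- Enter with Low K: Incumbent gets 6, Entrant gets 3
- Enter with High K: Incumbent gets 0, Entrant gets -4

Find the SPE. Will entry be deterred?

SPE: (High, Enter|Low, Out|High); Entry deterred. Incumbent net profit = 6

Work:
After Low K: Entrant enters (3 > 0)
After High K: Entrant stays out (-4 < 0)
Incumbent: Low → 6−4=2, High → 14−8=6
Incumbent chooses High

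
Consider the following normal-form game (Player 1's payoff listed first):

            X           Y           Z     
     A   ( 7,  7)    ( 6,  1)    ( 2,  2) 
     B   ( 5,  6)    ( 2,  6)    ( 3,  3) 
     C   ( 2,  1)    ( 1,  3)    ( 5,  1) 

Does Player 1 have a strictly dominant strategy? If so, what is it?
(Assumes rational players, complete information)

No strictly dominant strategy exists for Player 1

Work:
A strategy strictly dominates another if it gives a strictly higher payoff against every opponent action. Compare each pair of P1's strategies column-by-column:
  A vs B: [7 vs 5, 6 vs 2, 2 vs 3] → A does not strictly dominate B (column Z: 2 ≤ 3)
  A vs C: [7 vs 2, 6 vs 1, 2 vs 5] → A does not strictly dominate C (column Z: 2 ≤ 5)
  B vs A: [5 vs 7, 2 vs 6, 3 vs 2] → B does not strictly dominate A (column X: 5 ≤ 7)
  B vs C: [5 vs 2, 2 vs 1, 3 vs 5] → B does not strictly dominate C (column Z: 3 ≤ 5)
  C vs A: [2 vs 7, 1 vs 6, 5 vs 2] → C does not strictly dominate A (column X: 2 ≤ 7)
  C vs B: [2 vs 5, 1 vs 2, 5 vs 3] → C does not strictly dominate B (column X: 2 ≤ 5)
No single strategy strictly dominates all others → no strictly dominant strategy.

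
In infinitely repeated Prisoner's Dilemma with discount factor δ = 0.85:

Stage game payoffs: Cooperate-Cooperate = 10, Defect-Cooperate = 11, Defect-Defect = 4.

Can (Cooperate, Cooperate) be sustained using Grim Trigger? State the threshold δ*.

δ* = 0.1429; since δ = 0.85 ≥ 0.1429, cooperation can be sustained

Work:
For Grim Trigger:
Cooperate forever: 10/(1-δ)
Defect then punished: 11 + 4·δ/(1-δ)
Need: 10/(1-δ) ≥ 11 + 4·δ/(1-δ)
Solving: δ ≥ (T-R)/(T-P) = (11-10)/(11-4) = 0.1429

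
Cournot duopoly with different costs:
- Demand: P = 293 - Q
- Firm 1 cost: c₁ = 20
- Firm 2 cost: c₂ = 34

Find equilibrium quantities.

q₁* = 95.67, q₂* = 81.67

Work:
Reaction: q₁ = (293 - 20 - q₂)/2
Reaction: q₂ = (293 - 34 - q₁)/2
Solve simultaneously:
q₁* = (293 - 2×20 + 34)/3 = 95.67
q₂* = (293 - 2×34 + 20)/3 = 81.67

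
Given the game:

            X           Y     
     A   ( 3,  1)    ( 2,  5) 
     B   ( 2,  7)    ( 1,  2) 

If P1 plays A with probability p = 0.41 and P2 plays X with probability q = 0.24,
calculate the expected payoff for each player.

E[P1] = 1.65, E[P2] = 3.5444

Work:
E[P1] = p·q·π₁(A,X) + p·(1-q)·π₁(A,Y) + (1-p)·q·π₁(B,X) + (1-p)·(1-q)·π₁(B,Y)
= 0.41·0.24·3 + 0.41·0.76·2 + 0.59·0.24·2 + 0.59·0.76·1
= 1.65

E[P2] = 3.5444 (similar calculation)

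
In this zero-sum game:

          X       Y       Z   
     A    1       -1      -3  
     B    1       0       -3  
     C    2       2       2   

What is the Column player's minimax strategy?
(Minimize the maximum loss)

Column should play X or Y or Z (all achieve the minimum), value = 2

Work:
Column player minimizes Row's maximum payoff:
Column X: max payoff to Row = 2
Column Y: max payoff to Row = 2
Column Z: max payoff to Row = 2
Minimum is 2, achieved by columns X, Y, Z (tied).
Each of X or Y or Z is a minimax strategy.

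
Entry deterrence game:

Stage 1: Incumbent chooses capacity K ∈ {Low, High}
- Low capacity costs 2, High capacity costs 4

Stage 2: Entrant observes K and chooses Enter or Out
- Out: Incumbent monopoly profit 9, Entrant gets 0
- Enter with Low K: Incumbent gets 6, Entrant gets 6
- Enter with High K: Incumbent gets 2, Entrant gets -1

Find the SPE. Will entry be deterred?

SPE: (High, Enter|Low, Out|High); Entry deterred. Incumbent net profit = 5

Work:
After Low K: Entrant enters (6 > 0)
After High K: Entrant stays out (-1 < 0)
Incumbent: Low → 6−2=4, High → 9−4=5
Incumbent chooses High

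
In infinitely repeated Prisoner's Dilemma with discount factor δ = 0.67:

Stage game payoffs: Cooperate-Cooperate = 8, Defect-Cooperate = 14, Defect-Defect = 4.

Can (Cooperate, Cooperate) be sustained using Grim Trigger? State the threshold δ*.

δ* = 0.6; since δ = 0.67 ≥ 0.6, cooperation can be sustained

Work:
For Grim Trigger:
Cooperate forever: 8/(1-δ)
Defect then punished: 14 + 4·δ/(1-δ)
Need: 8/(1-δ) ≥ 14 + 4·δ/(1-δ)
Solving: δ ≥ (T-R)/(T-P) = (14-8)/(14-4) = 0.6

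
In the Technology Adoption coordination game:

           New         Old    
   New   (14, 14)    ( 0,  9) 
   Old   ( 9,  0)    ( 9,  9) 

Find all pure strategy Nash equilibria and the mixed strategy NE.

Pure NE: (New, New) and (Old, Old); Mixed NE: p = 0.6429, q = 0.6429

Work:
Check pure NE:
(New, New): (14, 14) - no unilateral deviation beneficial
(Old, Old): (9, 9) - no unilateral deviation beneficial
Mixed NE: P1 plays New with p = 0.6429, P2 plays New with q = 0.6429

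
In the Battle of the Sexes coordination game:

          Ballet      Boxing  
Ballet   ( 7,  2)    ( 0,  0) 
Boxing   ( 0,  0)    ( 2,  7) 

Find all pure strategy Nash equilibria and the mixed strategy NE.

Pure NE: (Ballet, Ballet) and (Boxing, Boxing); Mixed NE: p = 0.7778, q = 0.2222

Work:
Check pure NE:
(Ballet, Ballet): (7, 2) - no unilateral deviation beneficial
(Boxing, Boxing): (2, 7) - no unilateral deviation beneficial
Mixed NE: P1 plays Ballet with p = 0.7778, P2 plays Ballet with q = 0.2222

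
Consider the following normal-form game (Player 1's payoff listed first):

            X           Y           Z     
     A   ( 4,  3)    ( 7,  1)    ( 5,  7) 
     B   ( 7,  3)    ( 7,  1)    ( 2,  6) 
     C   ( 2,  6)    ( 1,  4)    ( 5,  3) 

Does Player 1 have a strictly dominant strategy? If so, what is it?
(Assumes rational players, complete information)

No strictly dominant strategy exists for Player 1

Work:
A strategy strictly dominates another if it gives a strictly higher payoff against every opponent action. Compare each pair of P1's strategies column-by-column:
  A vs B: [4 vs 7, 7 vs 7, 5 vs 2] → A does not strictly dominate B (column X: 4 ≤ 7)
  A vs C: [4 vs 2, 7 vs 1, 5 vs 5] → A does not strictly dominate C (column Z: 5 ≤ 5)
  B vs A: [7 vs 4, 7 vs 7, 2 vs 5] → B does not strictly dominate A (column Y: 7 ≤ 7)
  B vs C: [7 vs 2, 7 vs 1, 2 vs 5] → B does not strictly dominate C (column Z: 2 ≤ 5)
  C vs A: [2 vs 4, 1 vs 7, 5 vs 5] → C does not strictly dominate A (column X: 2 ≤ 4)
  C vs B: [2 vs 7, 1 vs 7, 5 vs 2] → C does not strictly dominate B (column X: 2 ≤ 7)
No single strategy strictly dominates all others → no strictly dominant strategy.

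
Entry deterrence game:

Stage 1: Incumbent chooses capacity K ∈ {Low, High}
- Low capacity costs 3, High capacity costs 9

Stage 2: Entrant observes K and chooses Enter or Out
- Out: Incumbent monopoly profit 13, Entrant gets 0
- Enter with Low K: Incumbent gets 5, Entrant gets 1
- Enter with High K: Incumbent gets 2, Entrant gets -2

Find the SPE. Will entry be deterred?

SPE: (High, Enter|Low, Out|High); Entry deterred. Incumbent net profit = 4

Work:
After Low K: Entrant enters (1 > 0)
After High K: Entrant stays out (-2 < 0)
Incumbent: Low → 5−3=2, High → 13−9=4
Incumbent chooses High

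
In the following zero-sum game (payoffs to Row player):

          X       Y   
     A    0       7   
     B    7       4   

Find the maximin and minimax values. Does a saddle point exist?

Maximin = 4, Minimax = 7, Saddle: False

Work:
Row minimums: [0, 4] → maximin = 4
Column maximums: [7, 7] → minimax = 7
No saddle point (maximin ≠ minimax). Mixed strategy needed.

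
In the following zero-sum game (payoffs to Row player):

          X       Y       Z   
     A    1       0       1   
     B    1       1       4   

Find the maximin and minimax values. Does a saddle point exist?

Maximin = 1, Minimax = 1, Saddle: True

Work:
Row minimums: [0, 1] → maximin = 1
Column maximums: [1, 1, 4] → minimax = 1
Saddle point exists! Game value = 1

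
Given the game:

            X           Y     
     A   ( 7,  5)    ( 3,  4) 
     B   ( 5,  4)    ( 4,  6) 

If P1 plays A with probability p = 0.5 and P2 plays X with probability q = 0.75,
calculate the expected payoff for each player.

E[P1] = 5.375, E[P2] = 4.625

Work:
E[P1] = p·q·π₁(A,X) + p·(1-q)·π₁(A,Y) + (1-p)·q·π₁(B,X) + (1-p)·(1-q)·π₁(B,Y)
= 0.5·0.75·7 + 0.5·0.25·3 + 0.5·0.75·5 + 0.5·0.25·4
= 5.375

E[P2] = 4.625 (similar calculation)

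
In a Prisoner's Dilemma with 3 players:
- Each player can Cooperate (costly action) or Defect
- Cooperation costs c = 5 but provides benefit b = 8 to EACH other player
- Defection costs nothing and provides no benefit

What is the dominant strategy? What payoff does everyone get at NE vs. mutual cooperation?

Dominant: Defect; NE payoff = 0; Coop payoff = 11

Work:
Defect dominates (saves cost c = 5, benefit to others is external)
NE: All defect → everyone gets 0
If all cooperate: each receives (2)×8 - 5 = 11
Social dilemma: 11 > 0 but NE gives 0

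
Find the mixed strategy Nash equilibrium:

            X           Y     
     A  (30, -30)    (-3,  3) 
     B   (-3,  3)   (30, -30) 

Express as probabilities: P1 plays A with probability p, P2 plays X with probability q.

p = 0.5, q = 0.5

Work:
Find probabilities that make opponent indifferent:
P2 chooses q to make P1 indifferent between A and B
P1 chooses p to make P2 indifferent between X and Y
Mixed NE: P1 plays (A: 0.5, B: 0.5), P2 plays (X: 0.5, Y: 0.5)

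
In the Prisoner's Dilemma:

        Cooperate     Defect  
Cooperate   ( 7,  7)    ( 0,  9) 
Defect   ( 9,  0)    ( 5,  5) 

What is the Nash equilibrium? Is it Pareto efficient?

(Defect, Defect) is NE; not Pareto efficient

Work:
Defect dominates Cooperate for both players:
If P2 cooperates: Defect (9) > Cooperate (7)
If P2 defects: Defect (5) > Cooperate (0)
NE: (Defect, Defect) with payoff (5, 5)
But (Cooperate, Cooperate) = (7, 7) Pareto dominates (5, 5)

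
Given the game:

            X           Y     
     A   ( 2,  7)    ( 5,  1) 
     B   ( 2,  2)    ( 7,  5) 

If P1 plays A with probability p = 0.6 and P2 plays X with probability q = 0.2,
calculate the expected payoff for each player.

E[P1] = 5.04, E[P2] = 3.08

Work:
E[P1] = p·q·π₁(A,X) + p·(1-q)·π₁(A,Y) + (1-p)·q·π₁(B,X) + (1-p)·(1-q)·π₁(B,Y)
= 0.6·0.2·2 + 0.6·0.8·5 + 0.4·0.2·2 + 0.4·0.8·7
= 5.04

E[P2] = 3.08 (similar calculation)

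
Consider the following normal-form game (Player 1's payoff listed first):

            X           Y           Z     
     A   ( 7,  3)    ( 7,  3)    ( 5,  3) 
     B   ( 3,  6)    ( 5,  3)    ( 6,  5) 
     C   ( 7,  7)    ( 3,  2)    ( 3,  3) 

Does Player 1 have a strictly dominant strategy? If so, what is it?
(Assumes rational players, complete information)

No strictly dominant strategy exists for Player 1

Work:
A strategy strictly dominates another if it gives a strictly higher payoff against every opponent action. Compare each pair of P1's strategies column-by-column:
  A vs B: [7 vs 3, 7 vs 5, 5 vs 6] → A does not strictly dominate B (column Z: 5 ≤ 6)
  A vs C: [7 vs 7, 7 vs 3, 5 vs 3] → A does not strictly dominate C (column X: 7 ≤ 7)
  B vs A: [3 vs 7, 5 vs 7, 6 vs 5] → B does not strictly dominate A (column X: 3 ≤ 7)
  B vs C: [3 vs 7, 5 vs 3, 6 vs 3] → B does not strictly dominate C (column X: 3 ≤ 7)
  C vs A: [7 vs 7, 3 vs 7, 3 vs 5] → C does not strictly dominate A (column X: 7 ≤ 7)
  C vs B: [7 vs 3, 3 vs 5, 3 vs 6] → C does not strictly dominate B (column Y: 3 ≤ 5)
No single strategy strictly dominates all others → no strictly dominant strategy.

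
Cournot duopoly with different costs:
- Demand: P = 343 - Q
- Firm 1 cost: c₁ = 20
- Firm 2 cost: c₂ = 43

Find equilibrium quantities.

q₁* = 115.33, q₂* = 92.33

Work:
Reaction: q₁ = (343 - 20 - q₂)/2
Reaction: q₂ = (343 - 43 - q₁)/2
Solve simultaneously:
q₁* = (343 - 2×20 + 43)/3 = 115.33
q₂* = (343 - 2×43 + 20)/3 = 92.33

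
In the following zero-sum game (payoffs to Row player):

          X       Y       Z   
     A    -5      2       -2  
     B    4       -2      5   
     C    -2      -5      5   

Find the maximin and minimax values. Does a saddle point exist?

Maximin = -2, Minimax = 2, Saddle: False

Work:
Row minimums: [-5, -2, -5] → maximin = -2
Column maximums: [4, 2, 5] → minimax = 2
No saddle point (maximin ≠ minimax). Mixed strategy needed.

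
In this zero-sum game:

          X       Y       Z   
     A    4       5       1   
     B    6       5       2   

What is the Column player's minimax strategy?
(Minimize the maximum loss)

Column should play Z, value = 2

Work:
Column player minimizes Row's maximum payoff:
Column X: max payoff to Row = 6
Column Y: max payoff to Row = 5
Column Z: max payoff to Row = 2
Minimum is 2, achieved by column Z.
Minimax strategy: Z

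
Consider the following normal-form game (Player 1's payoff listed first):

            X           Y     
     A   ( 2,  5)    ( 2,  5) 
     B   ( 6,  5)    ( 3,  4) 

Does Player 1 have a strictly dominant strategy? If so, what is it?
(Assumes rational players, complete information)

Yes, Player 1's strictly dominant strategy is B

Work:
A strategy strictly dominates another if it gives a strictly higher payoff against every opponent action. Compare each pair of P1's strategies column-by-column:
  A vs B: [2 vs 6, 2 vs 3] → A does not strictly dominate B (column X: 2 ≤ 6)
  B vs A: [6 vs 2, 3 vs 2] → B strictly dominates A
B strictly dominates every other strategy → strictly dominant.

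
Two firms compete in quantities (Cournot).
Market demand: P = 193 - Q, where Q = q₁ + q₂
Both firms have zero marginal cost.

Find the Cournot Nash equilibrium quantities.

q₁* = q₂* = 64.33; P* = 64.33

Work:
Profit: π_i = P·q_i = (a - q_i - q_j)·q_i
FOC: ∂π_i/∂q_i = a - 2q_i - q_j = 0
Reaction function: q_i = (193 - q_j)/2
Symmetry: q* = 193/3 = 64.33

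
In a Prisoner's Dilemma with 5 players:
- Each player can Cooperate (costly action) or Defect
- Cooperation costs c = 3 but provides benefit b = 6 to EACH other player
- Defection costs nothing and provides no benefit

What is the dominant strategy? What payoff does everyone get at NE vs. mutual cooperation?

Dominant: Defect; NE payoff = 0; Coop payoff = 21

Work:
Defect dominates (saves cost c = 3, benefit to others is external)
NE: All defect → everyone gets 0
If all cooperate: each receives (4)×6 - 3 = 21
Social dilemma: 21 > 0 but NE gives 0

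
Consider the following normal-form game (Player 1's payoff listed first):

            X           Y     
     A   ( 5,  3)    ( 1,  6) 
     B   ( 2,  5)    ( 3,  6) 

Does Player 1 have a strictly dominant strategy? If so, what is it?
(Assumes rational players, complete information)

No strictly dominant strategy exists for Player 1

Work:
A strategy strictly dominates another if it gives a strictly higher payoff against every opponent action. Compare each pair of P1's strategies column-by-column:
  A vs B: [5 vs 2, 1 vs 3] → A does not strictly dominate B (column Y: 1 ≤ 3)
  B vs A: [2 vs 5, 3 vs 1] → B does not strictly dominate A (column X: 2 ≤ 5)
No single strategy strictly dominates all others → no strictly dominant strategy.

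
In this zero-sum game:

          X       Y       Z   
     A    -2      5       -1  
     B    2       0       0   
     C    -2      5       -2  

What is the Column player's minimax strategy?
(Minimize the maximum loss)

Column should play Z, value = 0

Work:
Column player minimizes Row's maximum payoff:
Column X: max payoff to Row = 2
Column Y: max payoff to Row = 5
Column Z: max payoff to Row = 0
Minimum is 0, achieved by column Z.
Minimax strategy: Z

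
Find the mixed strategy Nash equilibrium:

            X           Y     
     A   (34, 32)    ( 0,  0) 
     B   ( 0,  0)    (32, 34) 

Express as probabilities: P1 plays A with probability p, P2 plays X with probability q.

p = 0.5152, q = 0.4848

Work:
Find probabilities that make opponent indifferent:
P2 chooses q to make P1 indifferent between A and B
P1 chooses p to make P2 indifferent between X and Y
Mixed NE: P1 plays (A: 0.5152, B: 0.4848), P2 plays (X: 0.4848, Y: 0.5152)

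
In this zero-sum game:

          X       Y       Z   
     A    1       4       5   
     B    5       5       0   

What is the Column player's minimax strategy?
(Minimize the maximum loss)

Column should play X or Y or Z (all achieve the minimum), value = 5

Work:
Column player minimizes Row's maximum payoff:
Column X: max payoff to Row = 5
Column Y: max payoff to Row = 5
Column Z: max payoff to Row = 5
Minimum is 5, achieved by columns X, Y, Z (tied).
Each of X or Y or Z is a minimax strategy.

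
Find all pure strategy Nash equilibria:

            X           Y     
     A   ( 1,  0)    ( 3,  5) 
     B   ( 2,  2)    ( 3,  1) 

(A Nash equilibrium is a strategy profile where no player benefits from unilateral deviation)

Nash equilibrium: (A, Y), (B, X)

Work:
Best responses:
  P1 vs X: payoffs [1, 2] → best response B (payoff 2)
  P1 vs Y: payoffs [3, 3] → best response A/B (payoff 3)
  P2 vs A: payoffs [0, 5] → best response Y (payoff 5)
  P2 vs B: payoffs [2, 1] → best response X (payoff 2)
Mutual best responses: (A,Y), (B,X) → Nash equilibria.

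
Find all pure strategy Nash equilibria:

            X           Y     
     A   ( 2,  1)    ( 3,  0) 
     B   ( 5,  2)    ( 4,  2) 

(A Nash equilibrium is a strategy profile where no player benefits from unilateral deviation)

Nash equilibrium: (B, X), (B, Y)

Work:
Best responses:
  P1 vs X: payoffs [2, 5] → best response B (payoff 5)
  P1 vs Y: payoffs [3, 4] → best response B (payoff 4)
  P2 vs A: payoffs [1, 0] → best response X (payoff 1)
  P2 vs B: payoffs [2, 2] → best response X/Y (payoff 2)
Mutual best responses: (B,X), (B,Y) → Nash equilibria.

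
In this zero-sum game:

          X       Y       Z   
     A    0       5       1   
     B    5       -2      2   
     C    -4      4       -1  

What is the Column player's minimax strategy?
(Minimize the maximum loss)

Column should play Z, value = 2

Work:
Column player minimizes Row's maximum payoff:
Column X: max payoff to Row = 5
Column Y: max payoff to Row = 5
Column Z: max payoff to Row = 2
Minimum is 2, achieved by column Z.
Minimax strategy: Z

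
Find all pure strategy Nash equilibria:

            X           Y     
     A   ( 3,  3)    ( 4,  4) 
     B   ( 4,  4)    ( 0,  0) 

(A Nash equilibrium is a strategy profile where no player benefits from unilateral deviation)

Nash equilibrium: (A, Y), (B, X)

Work:
Best responses:
  P1 vs X: payoffs [3, 4] → best response B (payoff 4)
  P1 vs Y: payoffs [4, 0] → best response A (payoff 4)
  P2 vs A: payoffs [3, 4] → best response Y (payoff 4)
  P2 vs B: payoffs [4, 0] → best response X (payoff 4)
Mutual best responses: (A,Y), (B,X) → Nash equilibria.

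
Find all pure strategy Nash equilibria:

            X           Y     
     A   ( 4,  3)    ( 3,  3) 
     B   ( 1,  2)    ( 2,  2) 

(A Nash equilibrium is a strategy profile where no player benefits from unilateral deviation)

Nash equilibrium: (A, X), (A, Y)

Work:
Best responses:
  P1 vs X: payoffs [4, 1] → best response A (payoff 4)
  P1 vs Y: payoffs [3, 2] → best response A (payoff 3)
  P2 vs A: payoffs [3, 3] → best response X/Y (payoff 3)
  P2 vs B: payoffs [2, 2] → best response X/Y (payoff 2)
Mutual best responses: (A,X), (A,Y) → Nash equilibria.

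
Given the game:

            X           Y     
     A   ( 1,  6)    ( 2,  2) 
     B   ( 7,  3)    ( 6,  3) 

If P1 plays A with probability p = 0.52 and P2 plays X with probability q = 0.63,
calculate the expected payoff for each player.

E[P1] = 3.8948, E[P2] = 3.7904

Work:
E[P1] = p·q·π₁(A,X) + p·(1-q)·π₁(A,Y) + (1-p)·q·π₁(B,X) + (1-p)·(1-q)·π₁(B,Y)
= 0.52·0.63·1 + 0.52·0.37·2 + 0.48·0.63·7 + 0.48·0.37·6
= 3.8948

E[P2] = 3.7904 (similar calculation)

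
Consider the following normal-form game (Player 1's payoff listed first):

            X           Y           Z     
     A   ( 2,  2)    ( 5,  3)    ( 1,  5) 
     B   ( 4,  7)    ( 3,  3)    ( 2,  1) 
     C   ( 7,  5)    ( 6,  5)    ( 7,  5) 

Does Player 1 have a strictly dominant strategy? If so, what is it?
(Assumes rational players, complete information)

Yes, Player 1's strictly dominant strategy is C

Work:
A strategy strictly dominates another if it gives a strictly higher payoff against every opponent action. Compare each pair of P1's strategies column-by-column:
  A vs B: [2 vs 4, 5 vs 3, 1 vs 2] → A does not strictly dominate B (column X: 2 ≤ 4)
  A vs C: [2 vs 7, 5 vs 6, 1 vs 7] → A does not strictly dominate C (column X: 2 ≤ 7)
  B vs A: [4 vs 2, 3 vs 5, 2 vs 1] → B does not strictly dominate A (column Y: 3 ≤ 5)
  B vs C: [4 vs 7, 3 vs 6, 2 vs 7] → B does not strictly dominate C (column X: 4 ≤ 7)
  C vs A: [7 vs 2, 6 vs 5, 7 vs 1] → C strictly dominates A
  C vs B: [7 vs 4, 6 vs 3, 7 vs 2] → C strictly dominates B
C strictly dominates every other strategy → strictly dominant.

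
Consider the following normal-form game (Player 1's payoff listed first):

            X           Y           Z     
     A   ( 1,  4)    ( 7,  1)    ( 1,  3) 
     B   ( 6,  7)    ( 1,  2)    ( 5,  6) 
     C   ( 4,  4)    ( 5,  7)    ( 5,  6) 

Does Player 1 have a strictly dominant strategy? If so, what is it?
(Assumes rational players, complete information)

No strictly dominant strategy exists for Player 1

Work:
A strategy strictly dominates another if it gives a strictly higher payoff against every opponent action. Compare each pair of P1's strategies column-by-column:
  A vs B: [1 vs 6, 7 vs 1, 1 vs 5] → A does not strictly dominate B (column X: 1 ≤ 6)
  A vs C: [1 vs 4, 7 vs 5, 1 vs 5] → A does not strictly dominate C (column X: 1 ≤ 4)
  B vs A: [6 vs 1, 1 vs 7, 5 vs 1] → B does not strictly dominate A (column Y: 1 ≤ 7)
  B vs C: [6 vs 4, 1 vs 5, 5 vs 5] → B does not strictly dominate C (column Y: 1 ≤ 5)
  C vs A: [4 vs 1, 5 vs 7, 5 vs 1] → C does not strictly dominate A (column Y: 5 ≤ 7)
  C vs B: [4 vs 6, 5 vs 1, 5 vs 5] → C does not strictly dominate B (column X: 4 ≤ 6)
No single strategy strictly dominates all others → no strictly dominant strategy.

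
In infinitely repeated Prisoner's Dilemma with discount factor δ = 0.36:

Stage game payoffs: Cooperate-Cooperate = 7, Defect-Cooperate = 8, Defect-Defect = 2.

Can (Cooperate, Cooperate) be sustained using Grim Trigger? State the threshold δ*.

δ* = 0.1667; since δ = 0.36 ≥ 0.1667, cooperation can be sustained

Work:
For Grim Trigger:
Cooperate forever: 7/(1-δ)
Defect then punished: 8 + 2·δ/(1-δ)
Need: 7/(1-δ) ≥ 8 + 2·δ/(1-δ)
Solving: δ ≥ (T-R)/(T-P) = (8-7)/(8-2) = 0.1667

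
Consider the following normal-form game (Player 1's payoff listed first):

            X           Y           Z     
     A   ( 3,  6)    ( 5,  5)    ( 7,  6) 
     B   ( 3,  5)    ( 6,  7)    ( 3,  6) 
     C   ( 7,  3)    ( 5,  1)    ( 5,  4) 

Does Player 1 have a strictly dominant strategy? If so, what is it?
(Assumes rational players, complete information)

No strictly dominant strategy exists for Player 1

Work:
A strategy strictly dominates another if it gives a strictly higher payoff against every opponent action. Compare each pair of P1's strategies column-by-column:
  A vs B: [3 vs 3, 5 vs 6, 7 vs 3] → A does not strictly dominate B (column X: 3 ≤ 3)
  A vs C: [3 vs 7, 5 vs 5, 7 vs 5] → A does not strictly dominate C (column X: 3 ≤ 7)
  B vs A: [3 vs 3, 6 vs 5, 3 vs 7] → B does not strictly dominate A (column X: 3 ≤ 3)
  B vs C: [3 vs 7, 6 vs 5, 3 vs 5] → B does not strictly dominate C (column X: 3 ≤ 7)
  C vs A: [7 vs 3, 5 vs 5, 5 vs 7] → C does not strictly dominate A (column Y: 5 ≤ 5)
  C vs B: [7 vs 3, 5 vs 6, 5 vs 3] → C does not strictly dominate B (column Y: 5 ≤ 6)
No single strategy strictly dominates all others → no strictly dominant strategy.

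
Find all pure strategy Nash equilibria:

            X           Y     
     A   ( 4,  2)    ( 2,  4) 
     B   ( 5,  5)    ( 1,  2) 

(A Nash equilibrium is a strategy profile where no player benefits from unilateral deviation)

Nash equilibrium: (A, Y), (B, X)

Work:
Best responses:
  P1 vs X: payoffs [4, 5] → best response B (payoff 5)
  P1 vs Y: payoffs [2, 1] → best response A (payoff 2)
  P2 vs A: payoffs [2, 4] → best response Y (payoff 4)
  P2 vs B: payoffs [5, 2] → best response X (payoff 5)
Mutual best responses: (A,Y), (B,X) → Nash equilibria.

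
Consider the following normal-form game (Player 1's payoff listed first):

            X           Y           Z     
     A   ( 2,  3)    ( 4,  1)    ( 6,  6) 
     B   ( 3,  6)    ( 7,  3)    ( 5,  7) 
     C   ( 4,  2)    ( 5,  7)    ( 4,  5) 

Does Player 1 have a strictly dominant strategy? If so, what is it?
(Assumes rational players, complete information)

No strictly dominant strategy exists for Player 1

Work:
A strategy strictly dominates another if it gives a strictly higher payoff against every opponent action. Compare each pair of P1's strategies column-by-column:
  A vs B: [2 vs 3, 4 vs 7, 6 vs 5] → A does not strictly dominate B (column X: 2 ≤ 3)
  A vs C: [2 vs 4, 4 vs 5, 6 vs 4] → A does not strictly dominate C (column X: 2 ≤ 4)
  B vs A: [3 vs 2, 7 vs 4, 5 vs 6] → B does not strictly dominate A (column Z: 5 ≤ 6)
  B vs C: [3 vs 4, 7 vs 5, 5 vs 4] → B does not strictly dominate C (column X: 3 ≤ 4)
  C vs A: [4 vs 2, 5 vs 4, 4 vs 6] → C does not strictly dominate A (column Z: 4 ≤ 6)
  C vs B: [4 vs 3, 5 vs 7, 4 vs 5] → C does not strictly dominate B (column Y: 5 ≤ 7)
No single strategy strictly dominates all others → no strictly dominant strategy.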